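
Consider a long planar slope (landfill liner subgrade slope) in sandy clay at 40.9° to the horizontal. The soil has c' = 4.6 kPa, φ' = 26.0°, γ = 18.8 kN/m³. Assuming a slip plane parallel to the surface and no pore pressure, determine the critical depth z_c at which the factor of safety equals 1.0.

Setting FS = 1.00 in FS = [c' + γz cos²β tanφ'] / [γz sinβ cosβ] and solving for z:
z = c' / [γ cosβ (FS·sinβ − cosβ·tanφ')]
  = 4.6 / [18.8·cos40.9°·(1.00·sin40.9° − cos40.9°·tan26.0°)]
  = 4.6 / [18.8·0.7559·(1.00·0.6547 − 0.7559·0.4877)]
  = 4.6 / 4.0653 = 1.132 m

z_c = 1.13 m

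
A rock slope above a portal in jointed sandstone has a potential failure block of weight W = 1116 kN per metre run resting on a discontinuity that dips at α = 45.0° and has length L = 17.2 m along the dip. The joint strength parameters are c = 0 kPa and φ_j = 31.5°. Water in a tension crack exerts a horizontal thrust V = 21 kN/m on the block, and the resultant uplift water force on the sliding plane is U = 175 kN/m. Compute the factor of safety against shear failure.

FS = 0.46

Resolving the block weight along and normal to the plane and applying the Mohr–Coulomb strength on the joint:
N' = W cosα − U − V sinα = 1116·cos45.0° − 175 − 21·sin45.0° = 599.3 kN/m
Driving force T = W sinα + V cosα = 1116·sin45.0° + 21·cos45.0° = 804.0 kN/m
Resisting force R = c·L + N'·tanφ_j = 0·17.2 + 599.3·tan31.5° = 0.0 + 367.2 = 367.2 kN/m
FS = R / T = 367.2 / 804.0 = 0.457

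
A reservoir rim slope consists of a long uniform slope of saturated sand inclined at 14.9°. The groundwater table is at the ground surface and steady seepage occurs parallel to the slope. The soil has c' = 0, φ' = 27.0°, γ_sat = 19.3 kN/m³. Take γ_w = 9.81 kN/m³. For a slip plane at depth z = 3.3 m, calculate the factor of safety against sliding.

FS = 0.94

With seepage parallel to the slope and the water table at the surface, the effective normal stress on the slip plane uses the buoyant unit weight γ' = γ_sat − γ_w while the driving shear stress uses γ_sat:
FS = [c' + γ' z cos²β tanφ'] / [γ_sat z sinβ cosβ]
(For c' = 0 this reduces to FS = (γ'/γ_sat)·tanφ'/tanβ.)
γ' = 19.3 − 9.81 = 9.49 kN/m³
Numerator = 0.0 + 9.49·3.3·cos²14.9°·tan27.0° = 0.0 + 9.49·3.3·0.9339·0.5095 = 14.902 kPa
Denominator = 19.3·3.3·sin14.9°·cos14.9° = 19.3·3.3·0.2571·0.9664 = 15.826 kPa
FS = 14.902 / 15.826 = 0.942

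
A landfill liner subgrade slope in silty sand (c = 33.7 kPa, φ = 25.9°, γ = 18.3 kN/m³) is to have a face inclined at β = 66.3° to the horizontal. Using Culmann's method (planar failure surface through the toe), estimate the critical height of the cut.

H_c = 25.44 m

Culmann's analysis gives the critical failure plane at α_cr = (β + φ)/2 = (66.3 + 25.9)/2 = 46.1°, and the critical height
H_c = (4c/γ) · sinβ cosφ / [1 − cos(β − φ)]
    = (4·33.7/18.3) · sin66.3°·cos25.9° / [1 − cos(40.4°)]
    = 7.366 · 0.9157·0.8996 / [1 − 0.7615]
    = 7.366 · 0.8237 / 0.2385
    = 25.44 m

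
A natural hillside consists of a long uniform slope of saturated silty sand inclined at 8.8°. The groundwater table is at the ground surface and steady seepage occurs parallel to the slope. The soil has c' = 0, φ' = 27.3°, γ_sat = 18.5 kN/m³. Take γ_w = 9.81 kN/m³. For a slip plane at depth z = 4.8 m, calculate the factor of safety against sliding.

With seepage parallel to the slope and the water table at the surface, the effective normal stress on the slip plane uses the buoyant unit weight γ' = γ_sat − γ_w while the driving shear stress uses γ_sat:
FS = [c' + γ' z cos²β tanφ'] / [γ_sat z sinβ cosβ]
(For c' = 0 this reduces to FS = (γ'/γ_sat)·tanφ'/tanβ.)
γ' = 18.5 − 9.81 = 8.69 kN/m³
Numerator = 0.0 + 8.69·4.8·cos²8.8°·tan27.3° = 0.0 + 8.69·4.8·0.9766·0.5161 = 21.025 kPa
Denominator = 18.5·4.8·sin8.8°·cos8.8° = 18.5·4.8·0.1530·0.9882 = 13.425 kPa
FS = 21.025 / 13.425 = 1.566

FS = 1.57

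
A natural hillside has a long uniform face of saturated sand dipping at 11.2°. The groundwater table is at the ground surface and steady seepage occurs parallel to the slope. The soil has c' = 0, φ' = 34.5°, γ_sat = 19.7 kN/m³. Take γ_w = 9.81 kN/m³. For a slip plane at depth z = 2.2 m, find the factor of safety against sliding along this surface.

With seepage parallel to the slope and the water table at the surface, the effective normal stress on the slip plane uses the buoyant unit weight γ' = γ_sat − γ_w while the driving shear stress uses γ_sat:
FS = [c' + γ' z cos²β tanφ'] / [γ_sat z sinβ cosβ]
(For c' = 0 this reduces to FS = (γ'/γ_sat)·tanφ'/tanβ.)
γ' = 19.7 − 9.81 = 9.89 kN/m³
Numerator = 0.0 + 9.89·2.2·cos²11.2°·tan34.5° = 0.0 + 9.89·2.2·0.9623·0.6873 = 14.390 kPa
Denominator = 19.7·2.2·sin11.2°·cos11.2° = 19.7·2.2·0.1942·0.9810 = 8.258 kPa
FS = 14.390 / 8.258 = 1.743

FS = 1.74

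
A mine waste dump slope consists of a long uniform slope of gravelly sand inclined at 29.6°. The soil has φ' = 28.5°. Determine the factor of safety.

For a dry cohesionless infinite slope the factor of safety is FS = tanφ' / tanβ.
FS = tan28.5° / tan29.6° = 0.5430 / 0.5681 = 0.956

FS = 0.96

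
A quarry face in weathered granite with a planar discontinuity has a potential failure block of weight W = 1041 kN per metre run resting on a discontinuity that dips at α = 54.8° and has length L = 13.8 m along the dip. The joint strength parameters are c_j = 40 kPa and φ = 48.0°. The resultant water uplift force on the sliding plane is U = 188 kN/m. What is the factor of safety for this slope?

FS = 1.19

Resolving the block weight along and normal to the plane and applying the Mohr–Coulomb strength on the joint:
N' = W cosα − U = 1041·cos54.8° − 188 = 412.1 kN/m
Driving force T = W sinα = 1041·sin54.8° = 850.6 kN/m
Resisting force R = c_j·L + N'·tanφ = 40·13.8 + 412.1·tan48.0° = 552.0 + 457.6 = 1009.6 kN/m
FS = R / T = 1009.6 / 850.6 = 1.187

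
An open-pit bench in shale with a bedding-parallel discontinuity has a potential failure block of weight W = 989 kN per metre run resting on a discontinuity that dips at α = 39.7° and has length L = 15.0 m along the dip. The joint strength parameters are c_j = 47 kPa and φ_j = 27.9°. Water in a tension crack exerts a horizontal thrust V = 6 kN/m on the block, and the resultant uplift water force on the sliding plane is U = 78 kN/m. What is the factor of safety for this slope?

FS = 1.67

Resolving the block weight along and normal to the plane and applying the Mohr–Coulomb strength on the joint:
N' = W cosα − U − V sinα = 989·cos39.7° − 78 − 6·sin39.7° = 679.1 kN/m
Driving force T = W sinα + V cosα = 989·sin39.7° + 6·cos39.7° = 636.4 kN/m
Resisting force R = c_j·L + N'·tanφ_j = 47·15.0 + 679.1·tan27.9° = 705.0 + 359.6 = 1064.6 kN/m
FS = R / T = 1064.6 / 636.4 = 1.673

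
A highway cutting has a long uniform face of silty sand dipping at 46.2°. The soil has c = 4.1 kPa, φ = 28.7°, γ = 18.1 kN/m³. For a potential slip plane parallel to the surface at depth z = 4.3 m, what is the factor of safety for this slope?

For an infinite slope with a slip plane parallel to the surface (no pore pressure): FS = [c + γz cos²β tanφ] / [γz sinβ cosβ].
γz = 18.1·4.3 = 77.83 kN/m²
Numerator = 4.1 + 77.83·cos²46.2°·tan28.7° = 4.1 + 77.83·0.4791·0.5475 = 24.513 kPa
Denominator = 77.83·sin46.2°·cos46.2° = 77.83·0.7218·0.6921 = 38.881 kPa
FS = 24.513 / 38.881 = 0.630

FS = 0.63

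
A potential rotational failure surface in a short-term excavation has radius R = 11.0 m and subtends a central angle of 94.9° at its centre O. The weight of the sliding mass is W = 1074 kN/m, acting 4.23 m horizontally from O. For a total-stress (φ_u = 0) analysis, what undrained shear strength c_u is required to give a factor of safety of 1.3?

FS = c_u·L_a·R / (W·d), so c_u = FS·W·d / (L_a·R).
Arc length L_a = R·θ = 11.0·(94.9°·π/180) = 11.0·1.6563 = 18.22 m
c_u = 1.3·1074·4.23 / (18.22·11.0) = 5905.9 / 200.41 = 29.47 kPa

c_u = 29.5 kPa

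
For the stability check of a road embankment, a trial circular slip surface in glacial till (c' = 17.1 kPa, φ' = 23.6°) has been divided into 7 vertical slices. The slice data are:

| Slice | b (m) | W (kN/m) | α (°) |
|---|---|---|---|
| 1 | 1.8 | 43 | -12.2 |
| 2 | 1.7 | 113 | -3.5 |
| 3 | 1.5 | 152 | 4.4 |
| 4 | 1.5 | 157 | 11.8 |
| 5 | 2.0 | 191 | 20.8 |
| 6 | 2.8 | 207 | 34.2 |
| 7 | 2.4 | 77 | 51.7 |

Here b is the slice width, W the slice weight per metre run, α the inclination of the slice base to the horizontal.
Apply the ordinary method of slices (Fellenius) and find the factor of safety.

FS = 2.38

Ordinary method of slices: FS = Σ[c'·Δl_i + (W_i cosα_i)·tanφ'] / Σ W_i sinα_i, with Δl_i = b_i / cosα_i.
Slice 1: Δl = 1.8/cos(-12.2°) = 1.842 m; N'_1 = 43·cos(-12.2°) = 42.0; c'Δl = 31.49; W sinα = -9.1
Slice 2: Δl = 1.7/cos(-3.5°) = 1.703 m; N'_2 = 113·cos(-3.5°) = 112.8; c'Δl = 29.12; W sinα = -6.9
Slice 3: Δl = 1.5/cos4.4° = 1.504 m; N'_3 = 152·cos4.4° = 151.6; c'Δl = 25.73; W sinα = 11.7
Slice 4: Δl = 1.5/cos11.8° = 1.532 m; N'_4 = 157·cos11.8° = 153.7; c'Δl = 26.20; W sinα = 32.1
Slice 5: Δl = 2.0/cos20.8° = 2.139 m; N'_5 = 191·cos20.8° = 178.6; c'Δl = 36.58; W sinα = 67.8
Slice 6: Δl = 2.8/cos34.2° = 3.385 m; N'_6 = 207·cos34.2° = 171.2; c'Δl = 57.89; W sinα = 116.4
Slice 7: Δl = 2.4/cos51.7° = 3.872 m; N'_7 = 77·cos51.7° = 47.7; c'Δl = 66.22; W sinα = 60.4
Σc'Δl = 273.2 kN/m; ΣN' = 857.5 kN/m; ΣW sinα = 272.4 kN/m
Resisting = 273.2 + 857.5·tan23.6° = 273.2 + 374.6 = 647.9 kN/m
FS = 647.9 / 272.4 = 2.379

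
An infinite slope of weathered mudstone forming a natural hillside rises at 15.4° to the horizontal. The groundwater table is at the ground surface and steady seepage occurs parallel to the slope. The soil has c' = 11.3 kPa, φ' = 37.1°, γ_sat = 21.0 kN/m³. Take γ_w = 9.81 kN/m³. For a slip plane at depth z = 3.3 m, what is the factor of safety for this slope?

With seepage parallel to the slope and the water table at the surface, the effective normal stress on the slip plane uses the buoyant unit weight γ' = γ_sat − γ_w while the driving shear stress uses γ_sat:
FS = [c' + γ' z cos²β tanφ'] / [γ_sat z sinβ cosβ]
γ' = 21.0 − 9.81 = 11.19 kN/m³
Numerator = 11.3 + 11.19·3.3·cos²15.4°·tan37.1° = 11.3 + 11.19·3.3·0.9295·0.7563 = 37.258 kPa
Denominator = 21.0·3.3·sin15.4°·cos15.4° = 21.0·3.3·0.2656·0.9641 = 17.742 kPa
FS = 37.258 / 17.742 = 2.100

FS = 2.10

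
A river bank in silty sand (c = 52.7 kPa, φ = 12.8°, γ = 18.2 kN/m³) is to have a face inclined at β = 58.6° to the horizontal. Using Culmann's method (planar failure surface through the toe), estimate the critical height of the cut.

H_c = 31.83 m

Culmann's analysis gives the critical failure plane at α_cr = (β + φ)/2 = (58.6 + 12.8)/2 = 35.7°, and the critical height
H_c = (4c/γ) · sinβ cosφ / [1 − cos(β − φ)]
    = (4·52.7/18.2) · sin58.6°·cos12.8° / [1 − cos(45.8°)]
    = 11.582 · 0.8536·0.9751 / [1 − 0.6972]
    = 11.582 · 0.8323 / 0.3028
    = 31.83 m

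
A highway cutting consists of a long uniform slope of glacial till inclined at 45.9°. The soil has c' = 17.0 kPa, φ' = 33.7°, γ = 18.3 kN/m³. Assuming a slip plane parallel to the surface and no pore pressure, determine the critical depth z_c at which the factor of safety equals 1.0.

Setting FS = 1.00 in FS = [c' + γz cos²β tanφ'] / [γz sinβ cosβ] and solving for z:
z = c' / [γ cosβ (FS·sinβ − cosβ·tanφ')]
  = 17.0 / [18.3·cos45.9°·(1.00·sin45.9° − cos45.9°·tan33.7°)]
  = 17.0 / [18.3·0.6959·(1.00·0.7181 − 0.6959·0.6669)]
  = 17.0 / 3.2349 = 5.255 m

z_c = 5.26 m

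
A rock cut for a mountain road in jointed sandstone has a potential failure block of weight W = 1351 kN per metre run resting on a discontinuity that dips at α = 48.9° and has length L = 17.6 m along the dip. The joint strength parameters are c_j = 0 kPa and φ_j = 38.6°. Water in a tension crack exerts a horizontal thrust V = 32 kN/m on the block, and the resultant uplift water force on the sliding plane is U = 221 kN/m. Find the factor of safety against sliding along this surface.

Resolving the block weight along and normal to the plane and applying the Mohr–Coulomb strength on the joint:
N' = W cosα − U − V sinα = 1351·cos48.9° − 221 − 32·sin48.9° = 643.0 kN/m
Driving force T = W sinα + V cosα = 1351·sin48.9° + 32·cos48.9° = 1039.1 kN/m
Resisting force R = c_j·L + N'·tanφ_j = 0·17.6 + 643.0·tan38.6° = 0.0 + 513.3 = 513.3 kN/m
FS = R / T = 513.3 / 1039.1 = 0.494

FS = 0.49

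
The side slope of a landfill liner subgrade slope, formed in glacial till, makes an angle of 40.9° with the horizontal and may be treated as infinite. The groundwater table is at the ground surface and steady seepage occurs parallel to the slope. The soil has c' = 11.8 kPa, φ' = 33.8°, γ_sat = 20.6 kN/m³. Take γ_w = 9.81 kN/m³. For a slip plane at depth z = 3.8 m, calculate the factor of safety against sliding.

FS = 0.71

With seepage parallel to the slope and the water table at the surface, the effective normal stress on the slip plane uses the buoyant unit weight γ' = γ_sat − γ_w while the driving shear stress uses γ_sat:
FS = [c' + γ' z cos²β tanφ'] / [γ_sat z sinβ cosβ]
γ' = 20.6 − 9.81 = 10.79 kN/m³
Numerator = 11.8 + 10.79·3.8·cos²40.9°·tan33.8° = 11.8 + 10.79·3.8·0.5713·0.6694 = 27.482 kPa
Denominator = 20.6·3.8·sin40.9°·cos40.9° = 20.6·3.8·0.6547·0.7559 = 38.740 kPa
FS = 27.482 / 38.740 = 0.709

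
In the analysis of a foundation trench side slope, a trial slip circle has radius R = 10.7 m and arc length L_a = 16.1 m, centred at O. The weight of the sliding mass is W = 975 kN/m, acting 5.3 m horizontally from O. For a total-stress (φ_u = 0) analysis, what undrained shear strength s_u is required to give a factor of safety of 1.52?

FS = s_u·L_a·R / (W·d), so s_u = FS·W·d / (L_a·R).
s_u = 1.52·975·5.3 / (16.10·10.7) = 7854.6 / 172.27 = 45.59 kPa

s_u = 45.6 kPa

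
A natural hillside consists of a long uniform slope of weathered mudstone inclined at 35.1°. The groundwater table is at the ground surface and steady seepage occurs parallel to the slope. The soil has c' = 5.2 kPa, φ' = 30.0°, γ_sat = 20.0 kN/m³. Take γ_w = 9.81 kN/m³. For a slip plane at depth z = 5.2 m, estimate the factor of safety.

With seepage parallel to the slope and the water table at the surface, the effective normal stress on the slip plane uses the buoyant unit weight γ' = γ_sat − γ_w while the driving shear stress uses γ_sat:
FS = [c' + γ' z cos²β tanφ'] / [γ_sat z sinβ cosβ]
γ' = 20.0 − 9.81 = 10.19 kN/m³
Numerator = 5.2 + 10.19·5.2·cos²35.1°·tan30.0° = 5.2 + 10.19·5.2·0.6694·0.5774 = 25.678 kPa
Denominator = 20.0·5.2·sin35.1°·cos35.1° = 20.0·5.2·0.5750·0.8181 = 48.926 kPa
FS = 25.678 / 48.926 = 0.525

FS = 0.52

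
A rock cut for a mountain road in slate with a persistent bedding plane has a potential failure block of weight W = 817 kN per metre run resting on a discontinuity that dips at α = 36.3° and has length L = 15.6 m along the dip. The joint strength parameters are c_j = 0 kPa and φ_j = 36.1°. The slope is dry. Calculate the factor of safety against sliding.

FS = 0.99

Resolving the block weight along and normal to the plane and applying the Mohr–Coulomb strength on the joint:
N' = W cosα = 817·cos36.3° = 658.4 kN/m
Driving force T = W sinα = 817·sin36.3° = 483.7 kN/m
Resisting force R = c_j·L + N'·tanφ_j = 0·15.6 + 658.4·tan36.1° = 0.0 + 480.1 = 480.1 kN/m
FS = R / T = 480.1 / 483.7 = 0.993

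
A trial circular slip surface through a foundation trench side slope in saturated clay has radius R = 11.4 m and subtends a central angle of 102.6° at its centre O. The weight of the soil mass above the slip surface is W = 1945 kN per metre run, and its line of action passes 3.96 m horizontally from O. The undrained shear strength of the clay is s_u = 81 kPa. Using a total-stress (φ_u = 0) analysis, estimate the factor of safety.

Taking moments about the centre O, the resisting moment is provided by the undrained shear strength acting along the arc:
Arc length L_a = R·θ = 11.4·(102.6°·π/180) = 11.4·1.7907 = 20.41 m
M_R = s_u·L_a·R = 81·20.41·11.4 = 18850.4 kN·m/m
M_D = W·d = 1945·3.96 = 7702.2 kN·m/m
FS = M_R / M_D = 18850.4 / 7702.2 = 2.447

FS = 2.45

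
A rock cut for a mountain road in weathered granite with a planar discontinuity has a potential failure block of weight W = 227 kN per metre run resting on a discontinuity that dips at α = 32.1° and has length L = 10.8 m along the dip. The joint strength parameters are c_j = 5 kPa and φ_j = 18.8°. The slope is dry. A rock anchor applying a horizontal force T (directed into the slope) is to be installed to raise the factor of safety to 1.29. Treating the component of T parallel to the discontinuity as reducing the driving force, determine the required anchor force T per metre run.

T = 28 kN/m

Resolving forces along and normal to the sliding plane, with the horizontal anchor force T adding T·sinα to the effective normal force and T·cosα acting up the plane against the driving force:
FS = [c_jL + (W cosα + T sinα) tanφ_j] / [W sinα − T cosα]
Without the anchor: N' = 192.3 kN/m, driving T_d = 120.6 kN/m, resisting R = 5·10.8 + 192.3·tan18.8° = 119.5 kN/m, FS = 0.99.
Setting FS = 1.29 and solving for T:
1.29·(120.6 − T cos32.1°) = 119.5 + T sin32.1°·tan18.8°
T·(sin32.1°·tan18.8° + 1.29·cos32.1°) = 1.29·120.6 − 119.5
T·(0.5314·0.3404 + 1.29·0.8471) = 155.6 − 119.5 = 36.1
T·1.2737 = 36.1
T = 28.4 kN/m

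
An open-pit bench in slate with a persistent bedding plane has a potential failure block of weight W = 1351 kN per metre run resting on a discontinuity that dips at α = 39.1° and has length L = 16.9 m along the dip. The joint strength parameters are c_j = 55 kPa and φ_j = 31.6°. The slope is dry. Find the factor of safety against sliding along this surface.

Resolving the block weight along and normal to the plane and applying the Mohr–Coulomb strength on the joint:
N' = W cosα = 1351·cos39.1° = 1048.4 kN/m
Driving force T = W sinα = 1351·sin39.1° = 852.0 kN/m
Resisting force R = c_j·L + N'·tanφ_j = 55·16.9 + 1048.4·tan31.6° = 929.5 + 645.0 = 1574.5 kN/m
FS = R / T = 1574.5 / 852.0 = 1.848

FS = 1.85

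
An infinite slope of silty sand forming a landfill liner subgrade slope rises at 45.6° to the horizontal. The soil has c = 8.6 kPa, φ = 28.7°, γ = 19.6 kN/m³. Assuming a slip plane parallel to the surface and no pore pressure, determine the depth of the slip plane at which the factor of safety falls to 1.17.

Setting FS = 1.17 in FS = [c + γz cos²β tanφ] / [γz sinβ cosβ] and solving for z:
z = c / [γ cosβ (FS·sinβ − cosβ·tanφ)]
  = 8.6 / [19.6·cos45.6°·(1.17·sin45.6° − cos45.6°·tan28.7°)]
  = 8.6 / [19.6·0.6997·(1.17·0.7145 − 0.6997·0.5475)]
  = 8.6 / 6.2105 = 1.385 m

z = 1.38 m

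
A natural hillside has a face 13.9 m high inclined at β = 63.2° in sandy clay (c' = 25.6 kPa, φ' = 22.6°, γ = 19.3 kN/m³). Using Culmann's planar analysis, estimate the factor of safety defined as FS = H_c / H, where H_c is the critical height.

FS = 1.31

H_c = (4c'/γ) · sinβ cosφ' / [1 − cos(β − φ')]
    = (4·25.6/19.3) · sin63.2°·cos22.6° / [1 − cos40.6°]
    = 5.306 · 0.8240 / 0.2407 = 18.16 m
FS = H_c / H = 18.16 / 13.9 = 1.307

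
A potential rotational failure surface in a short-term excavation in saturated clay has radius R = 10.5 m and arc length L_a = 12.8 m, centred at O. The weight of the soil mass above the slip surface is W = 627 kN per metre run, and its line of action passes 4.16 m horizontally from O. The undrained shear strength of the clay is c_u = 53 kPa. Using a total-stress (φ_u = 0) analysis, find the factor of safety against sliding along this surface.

FS = 2.73

Taking moments about the centre O, the resisting moment is provided by the undrained shear strength acting along the arc:
M_R = c_u·L_a·R = 53·12.80·10.5 = 7123.2 kN·m/m
M_D = W·d = 627·4.16 = 2608.3 kN·m/m
FS = M_R / M_D = 7123.2 / 2608.3 = 2.731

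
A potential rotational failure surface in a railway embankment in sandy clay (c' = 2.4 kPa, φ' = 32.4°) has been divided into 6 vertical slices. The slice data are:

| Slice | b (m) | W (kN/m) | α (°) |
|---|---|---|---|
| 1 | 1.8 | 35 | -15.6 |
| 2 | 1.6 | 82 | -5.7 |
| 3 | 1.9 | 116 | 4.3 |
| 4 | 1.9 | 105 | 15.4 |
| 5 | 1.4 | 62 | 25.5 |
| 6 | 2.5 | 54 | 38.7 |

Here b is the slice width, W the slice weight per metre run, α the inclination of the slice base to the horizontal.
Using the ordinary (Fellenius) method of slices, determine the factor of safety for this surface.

FS = 3.80

Ordinary method of slices: FS = Σ[c'·Δl_i + (W_i cosα_i)·tanφ'] / Σ W_i sinα_i, with Δl_i = b_i / cosα_i.
Slice 1: Δl = 1.8/cos(-15.6°) = 1.869 m; N'_1 = 35·cos(-15.6°) = 33.7; c'Δl = 4.49; W sinα = -9.4
Slice 2: Δl = 1.6/cos(-5.7°) = 1.608 m; N'_2 = 82·cos(-5.7°) = 81.6; c'Δl = 3.86; W sinα = -8.1
Slice 3: Δl = 1.9/cos4.3° = 1.905 m; N'_3 = 116·cos4.3° = 115.7; c'Δl = 4.57; W sinα = 8.7
Slice 4: Δl = 1.9/cos15.4° = 1.971 m; N'_4 = 105·cos15.4° = 101.2; c'Δl = 4.73; W sinα = 27.9
Slice 5: Δl = 1.4/cos25.5° = 1.551 m; N'_5 = 62·cos25.5° = 56.0; c'Δl = 3.72; W sinα = 26.7
Slice 6: Δl = 2.5/cos38.7° = 3.203 m; N'_6 = 54·cos38.7° = 42.1; c'Δl = 7.69; W sinα = 33.8
Σc'Δl = 29.1 kN/m; ΣN' = 430.3 kN/m; ΣW sinα = 79.5 kN/m
Resisting = 29.1 + 430.3·tan32.4° = 29.1 + 273.1 = 302.1 kN/m
FS = 302.1 / 79.5 = 3.802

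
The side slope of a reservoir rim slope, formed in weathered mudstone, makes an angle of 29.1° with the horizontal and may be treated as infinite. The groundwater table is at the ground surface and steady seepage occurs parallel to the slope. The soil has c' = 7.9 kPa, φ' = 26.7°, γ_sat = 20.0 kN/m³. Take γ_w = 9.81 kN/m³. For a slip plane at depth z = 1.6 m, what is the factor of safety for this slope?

With seepage parallel to the slope and the water table at the surface, the effective normal stress on the slip plane uses the buoyant unit weight γ' = γ_sat − γ_w while the driving shear stress uses γ_sat:
FS = [c' + γ' z cos²β tanφ'] / [γ_sat z sinβ cosβ]
γ' = 20.0 − 9.81 = 10.19 kN/m³
Numerator = 7.9 + 10.19·1.6·cos²29.1°·tan26.7° = 7.9 + 10.19·1.6·0.7635·0.5029 = 14.161 kPa
Denominator = 20.0·1.6·sin29.1°·cos29.1° = 20.0·1.6·0.4863·0.8738 = 13.598 kPa
FS = 14.161 / 13.598 = 1.041

FS = 1.04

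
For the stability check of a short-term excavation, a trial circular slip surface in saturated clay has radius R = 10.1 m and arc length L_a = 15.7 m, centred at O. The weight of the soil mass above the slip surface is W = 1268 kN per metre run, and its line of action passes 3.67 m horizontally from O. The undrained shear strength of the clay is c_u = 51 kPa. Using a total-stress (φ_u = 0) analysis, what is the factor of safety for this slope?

Taking moments about the centre O, the resisting moment is provided by the undrained shear strength acting along the arc:
M_R = c_u·L_a·R = 51·15.70·10.1 = 8087.1 kN·m/m
M_D = W·d = 1268·3.67 = 4653.6 kN·m/m
FS = M_R / M_D = 8087.1 / 4653.6 = 1.738

FS = 1.74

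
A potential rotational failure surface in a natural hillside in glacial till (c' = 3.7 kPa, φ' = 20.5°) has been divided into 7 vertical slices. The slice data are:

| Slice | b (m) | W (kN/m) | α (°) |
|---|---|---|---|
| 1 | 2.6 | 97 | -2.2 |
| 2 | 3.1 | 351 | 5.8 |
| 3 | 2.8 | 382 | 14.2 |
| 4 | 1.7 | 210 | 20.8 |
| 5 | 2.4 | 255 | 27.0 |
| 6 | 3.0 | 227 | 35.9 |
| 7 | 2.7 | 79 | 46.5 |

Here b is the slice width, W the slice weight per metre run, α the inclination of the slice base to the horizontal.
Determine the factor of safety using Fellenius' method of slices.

Ordinary method of slices: FS = Σ[c'·Δl_i + (W_i cosα_i)·tanφ'] / Σ W_i sinα_i, with Δl_i = b_i / cosα_i.
Slice 1: Δl = 2.6/cos(-2.2°) = 2.602 m; N'_1 = 97·cos(-2.2°) = 96.9; c'Δl = 9.63; W sinα = -3.7
Slice 2: Δl = 3.1/cos5.8° = 3.116 m; N'_2 = 351·cos5.8° = 349.2; c'Δl = 11.53; W sinα = 35.5
Slice 3: Δl = 2.8/cos14.2° = 2.888 m; N'_3 = 382·cos14.2° = 370.3; c'Δl = 10.69; W sinα = 93.7
Slice 4: Δl = 1.7/cos20.8° = 1.819 m; N'_4 = 210·cos20.8° = 196.3; c'Δl = 6.73; W sinα = 74.6
Slice 5: Δl = 2.4/cos27.0° = 2.694 m; N'_5 = 255·cos27.0° = 227.2; c'Δl = 9.97; W sinα = 115.8
Slice 6: Δl = 3.0/cos35.9° = 3.704 m; N'_6 = 227·cos35.9° = 183.9; c'Δl = 13.70; W sinα = 133.1
Slice 7: Δl = 2.7/cos46.5° = 3.922 m; N'_7 = 79·cos46.5° = 54.4; c'Δl = 14.51; W sinα = 57.3
Σc'Δl = 76.8 kN/m; ΣN' = 1478.2 kN/m; ΣW sinα = 506.2 kN/m
Resisting = 76.8 + 1478.2·tan20.5° = 76.8 + 552.7 = 629.4 kN/m
FS = 629.4 / 506.2 = 1.243

FS = 1.24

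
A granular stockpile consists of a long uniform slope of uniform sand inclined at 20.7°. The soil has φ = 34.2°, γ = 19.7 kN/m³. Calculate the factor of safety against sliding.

For a dry cohesionless infinite slope the factor of safety is FS = tanφ / tanβ.
FS = tan34.2° / tan20.7° = 0.6796 / 0.3779 = 1.799

FS = 1.80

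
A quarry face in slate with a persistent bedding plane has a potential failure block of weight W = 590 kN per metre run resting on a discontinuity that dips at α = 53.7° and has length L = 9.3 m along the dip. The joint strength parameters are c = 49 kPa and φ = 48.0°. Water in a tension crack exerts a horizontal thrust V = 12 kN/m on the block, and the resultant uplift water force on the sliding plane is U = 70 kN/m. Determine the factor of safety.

FS = 1.56

Resolving the block weight along and normal to the plane and applying the Mohr–Coulomb strength on the joint:
N' = W cosα − U − V sinα = 590·cos53.7° − 70 − 12·sin53.7° = 269.6 kN/m
Driving force T = W sinα + V cosα = 590·sin53.7° + 12·cos53.7° = 482.6 kN/m
Resisting force R = c·L + N'·tanφ = 49·9.3 + 269.6·tan48.0° = 455.7 + 299.4 = 755.1 kN/m
FS = R / T = 755.1 / 482.6 = 1.565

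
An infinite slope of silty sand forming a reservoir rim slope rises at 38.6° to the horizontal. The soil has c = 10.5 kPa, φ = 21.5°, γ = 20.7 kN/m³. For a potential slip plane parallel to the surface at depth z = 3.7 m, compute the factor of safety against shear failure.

For an infinite slope with a slip plane parallel to the surface (no pore pressure): FS = [c + γz cos²β tanφ] / [γz sinβ cosβ].
γz = 20.7·3.7 = 76.59 kN/m²
Numerator = 10.5 + 76.59·cos²38.6°·tan21.5° = 10.5 + 76.59·0.6108·0.3939 = 28.927 kPa
Denominator = 76.59·sin38.6°·cos38.6° = 76.59·0.6239·0.7815 = 37.343 kPa
FS = 28.927 / 37.343 = 0.775

FS = 0.77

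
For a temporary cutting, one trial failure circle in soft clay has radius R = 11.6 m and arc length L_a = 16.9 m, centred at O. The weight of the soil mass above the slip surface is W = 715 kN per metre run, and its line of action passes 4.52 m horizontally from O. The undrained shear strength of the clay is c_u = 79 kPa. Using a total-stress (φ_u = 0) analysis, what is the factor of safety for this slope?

FS = 4.79

Taking moments about the centre O, the resisting moment is provided by the undrained shear strength acting along the arc:
M_R = c_u·L_a·R = 79·16.90·11.6 = 15487.2 kN·m/m
M_D = W·d = 715·4.52 = 3231.8 kN·m/m
FS = M_R / M_D = 15487.2 / 3231.8 = 4.792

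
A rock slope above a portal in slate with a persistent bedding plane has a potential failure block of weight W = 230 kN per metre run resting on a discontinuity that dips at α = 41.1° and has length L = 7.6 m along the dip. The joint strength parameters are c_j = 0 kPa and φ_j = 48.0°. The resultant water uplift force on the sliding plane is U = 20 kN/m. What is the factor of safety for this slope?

FS = 1.13

Resolving the block weight along and normal to the plane and applying the Mohr–Coulomb strength on the joint:
N' = W cosα − U = 230·cos41.1° − 20 = 153.3 kN/m
Driving force T = W sinα = 230·sin41.1° = 151.2 kN/m
Resisting force R = c_j·L + N'·tanφ_j = 0·7.6 + 153.3·tan48.0° = 0.0 + 170.3 = 170.3 kN/m
FS = R / T = 170.3 / 151.2 = 1.126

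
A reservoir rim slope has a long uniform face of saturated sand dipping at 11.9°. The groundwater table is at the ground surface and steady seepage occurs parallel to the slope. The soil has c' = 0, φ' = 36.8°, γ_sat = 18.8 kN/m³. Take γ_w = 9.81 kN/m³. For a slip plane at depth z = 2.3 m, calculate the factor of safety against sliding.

With seepage parallel to the slope and the water table at the surface, the effective normal stress on the slip plane uses the buoyant unit weight γ' = γ_sat − γ_w while the driving shear stress uses γ_sat:
FS = [c' + γ' z cos²β tanφ'] / [γ_sat z sinβ cosβ]
(For c' = 0 this reduces to FS = (γ'/γ_sat)·tanφ'/tanβ.)
γ' = 18.8 − 9.81 = 8.99 kN/m³
Numerator = 0.0 + 8.99·2.3·cos²11.9°·tan36.8° = 0.0 + 8.99·2.3·0.9575·0.7481 = 14.811 kPa
Denominator = 18.8·2.3·sin11.9°·cos11.9° = 18.8·2.3·0.2062·0.9785 = 8.725 kPa
FS = 14.811 / 8.725 = 1.698

FS = 1.70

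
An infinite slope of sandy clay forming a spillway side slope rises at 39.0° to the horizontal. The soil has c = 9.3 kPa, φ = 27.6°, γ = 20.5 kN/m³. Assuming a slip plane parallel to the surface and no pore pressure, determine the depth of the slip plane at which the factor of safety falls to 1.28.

z = 1.46 m

Setting FS = 1.28 in FS = [c + γz cos²β tanφ] / [γz sinβ cosβ] and solving for z:
z = c / [γ cosβ (FS·sinβ − cosβ·tanφ)]
  = 9.3 / [20.5·cos39.0°·(1.28·sin39.0° − cos39.0°·tan27.6°)]
  = 9.3 / [20.5·0.7771·(1.28·0.6293 − 0.7771·0.5228)]
  = 9.3 / 6.3606 = 1.462 m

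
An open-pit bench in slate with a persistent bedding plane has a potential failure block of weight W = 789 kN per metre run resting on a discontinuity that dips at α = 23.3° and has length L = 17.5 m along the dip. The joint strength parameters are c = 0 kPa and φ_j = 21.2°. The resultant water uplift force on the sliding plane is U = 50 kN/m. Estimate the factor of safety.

Resolving the block weight along and normal to the plane and applying the Mohr–Coulomb strength on the joint:
N' = W cosα − U = 789·cos23.3° − 50 = 674.7 kN/m
Driving force T = W sinα = 789·sin23.3° = 312.1 kN/m
Resisting force R = c·L + N'·tanφ_j = 0·17.5 + 674.7·tan21.2° = 0.0 + 261.7 = 261.7 kN/m
FS = R / T = 261.7 / 312.1 = 0.838

FS = 0.84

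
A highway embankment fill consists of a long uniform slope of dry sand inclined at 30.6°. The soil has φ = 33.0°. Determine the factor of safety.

FS = 1.10

For a dry cohesionless infinite slope the factor of safety is FS = tanφ / tanβ.
FS = tan33.0° / tan30.6° = 0.6494 / 0.5914 = 1.098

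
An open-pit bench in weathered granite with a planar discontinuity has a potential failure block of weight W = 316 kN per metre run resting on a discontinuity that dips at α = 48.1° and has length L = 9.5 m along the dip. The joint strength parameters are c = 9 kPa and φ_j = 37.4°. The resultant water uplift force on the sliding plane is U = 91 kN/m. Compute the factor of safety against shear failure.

FS = 0.75

Resolving the block weight along and normal to the plane and applying the Mohr–Coulomb strength on the joint:
N' = W cosα − U = 316·cos48.1° − 91 = 120.0 kN/m
Driving force T = W sinα = 316·sin48.1° = 235.2 kN/m
Resisting force R = c·L + N'·tanφ_j = 9·9.5 + 120.0·tan37.4° = 85.5 + 91.8 = 177.3 kN/m
FS = R / T = 177.3 / 235.2 = 0.754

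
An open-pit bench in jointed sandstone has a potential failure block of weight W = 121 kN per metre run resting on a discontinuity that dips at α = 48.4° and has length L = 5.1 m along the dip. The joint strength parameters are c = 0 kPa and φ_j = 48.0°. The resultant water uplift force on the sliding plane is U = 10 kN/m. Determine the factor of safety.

Resolving the block weight along and normal to the plane and applying the Mohr–Coulomb strength on the joint:
N' = W cosα − U = 121·cos48.4° − 10 = 70.3 kN/m
Driving force T = W sinα = 121·sin48.4° = 90.5 kN/m
Resisting force R = c·L + N'·tanφ_j = 0·5.1 + 70.3·tan48.0° = 0.0 + 78.1 = 78.1 kN/m
FS = R / T = 78.1 / 90.5 = 0.863

FS = 0.86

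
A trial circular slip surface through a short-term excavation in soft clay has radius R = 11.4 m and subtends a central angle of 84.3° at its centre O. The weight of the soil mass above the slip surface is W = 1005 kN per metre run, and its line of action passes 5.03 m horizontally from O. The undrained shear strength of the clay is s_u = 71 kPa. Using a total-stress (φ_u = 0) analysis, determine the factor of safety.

Taking moments about the centre O, the resisting moment is provided by the undrained shear strength acting along the arc:
Arc length L_a = R·θ = 11.4·(84.3°·π/180) = 11.4·1.4713 = 16.77 m
M_R = s_u·L_a·R = 71·16.77·11.4 = 13576.0 kN·m/m
M_D = W·d = 1005·5.03 = 5055.2 kN·m/m
FS = M_R / M_D = 13576.0 / 5055.2 = 2.686

FS = 2.69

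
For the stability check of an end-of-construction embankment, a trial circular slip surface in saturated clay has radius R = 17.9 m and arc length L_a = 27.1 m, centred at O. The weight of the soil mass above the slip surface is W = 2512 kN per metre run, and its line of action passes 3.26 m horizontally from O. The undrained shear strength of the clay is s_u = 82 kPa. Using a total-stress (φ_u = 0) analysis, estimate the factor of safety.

Taking moments about the centre O, the resisting moment is provided by the undrained shear strength acting along the arc:
M_R = s_u·L_a·R = 82·27.10·17.9 = 39777.4 kN·m/m
M_D = W·d = 2512·3.26 = 8189.1 kN·m/m
FS = M_R / M_D = 39777.4 / 8189.1 = 4.857

FS = 4.86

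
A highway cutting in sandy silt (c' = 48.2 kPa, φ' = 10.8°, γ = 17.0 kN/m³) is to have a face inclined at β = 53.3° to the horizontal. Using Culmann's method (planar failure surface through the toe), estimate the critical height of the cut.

Culmann's analysis gives the critical failure plane at α_cr = (β + φ')/2 = (53.3 + 10.8)/2 = 32.0°, and the critical height
H_c = (4c'/γ) · sinβ cosφ' / [1 − cos(β − φ')]
    = (4·48.2/17.0) · sin53.3°·cos10.8° / [1 − cos(42.5°)]
    = 11.341 · 0.8018·0.9823 / [1 − 0.7373]
    = 11.341 · 0.7876 / 0.2627
    = 34.00 m

H_c = 34.00 m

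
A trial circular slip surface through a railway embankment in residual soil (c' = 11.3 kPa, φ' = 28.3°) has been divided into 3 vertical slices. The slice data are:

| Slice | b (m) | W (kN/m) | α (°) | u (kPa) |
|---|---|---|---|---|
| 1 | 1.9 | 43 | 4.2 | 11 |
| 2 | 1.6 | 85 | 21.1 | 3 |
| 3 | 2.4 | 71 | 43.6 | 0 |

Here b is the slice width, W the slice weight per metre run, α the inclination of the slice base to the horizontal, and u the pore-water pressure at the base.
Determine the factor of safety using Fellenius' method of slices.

Ordinary method of slices: FS = Σ[c'·Δl_i + (W_i cosα_i − u_i·Δl_i)·tanφ'] / Σ W_i sinα_i, with Δl_i = b_i / cosα_i.
Slice 1: Δl = 1.9/cos4.2° = 1.905 m; N'_1 = 43·cos4.2° − 11·1.905 = 21.9; c'Δl = 21.53; W sinα = 3.1
Slice 2: Δl = 1.6/cos21.1° = 1.715 m; N'_2 = 85·cos21.1° − 3·1.715 = 74.2; c'Δl = 19.38; W sinα = 30.6
Slice 3: Δl = 2.4/cos43.6° = 3.314 m; N'_3 = 71·cos43.6° − 0·3.314 = 51.4; c'Δl = 37.45; W sinα = 49.0
Σc'Δl = 78.4 kN/m; ΣN' = 147.5 kN/m; ΣW sinα = 82.7 kN/m
Resisting = 78.4 + 147.5·tan28.3° = 78.4 + 79.4 = 157.8 kN/m
FS = 157.8 / 82.7 = 1.908

FS = 1.91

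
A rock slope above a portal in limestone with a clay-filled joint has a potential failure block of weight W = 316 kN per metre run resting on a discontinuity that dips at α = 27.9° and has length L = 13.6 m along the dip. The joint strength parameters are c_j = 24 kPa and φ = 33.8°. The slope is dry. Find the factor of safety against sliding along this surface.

FS = 3.47

Resolving the block weight along and normal to the plane and applying the Mohr–Coulomb strength on the joint:
N' = W cosα = 316·cos27.9° = 279.3 kN/m
Driving force T = W sinα = 316·sin27.9° = 147.9 kN/m
Resisting force R = c_j·L + N'·tanφ = 24·13.6 + 279.3·tan33.8° = 326.4 + 187.0 = 513.4 kN/m
FS = R / T = 513.4 / 147.9 = 3.472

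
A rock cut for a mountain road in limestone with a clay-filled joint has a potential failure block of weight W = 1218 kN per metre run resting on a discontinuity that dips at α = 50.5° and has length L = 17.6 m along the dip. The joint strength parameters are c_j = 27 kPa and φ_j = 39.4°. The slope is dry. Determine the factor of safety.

Resolving the block weight along and normal to the plane and applying the Mohr–Coulomb strength on the joint:
N' = W cosα = 1218·cos50.5° = 774.7 kN/m
Driving force T = W sinα = 1218·sin50.5° = 939.8 kN/m
Resisting force R = c_j·L + N'·tanφ_j = 27·17.6 + 774.7·tan39.4° = 475.2 + 636.4 = 1111.6 kN/m
FS = R / T = 1111.6 / 939.8 = 1.183

FS = 1.18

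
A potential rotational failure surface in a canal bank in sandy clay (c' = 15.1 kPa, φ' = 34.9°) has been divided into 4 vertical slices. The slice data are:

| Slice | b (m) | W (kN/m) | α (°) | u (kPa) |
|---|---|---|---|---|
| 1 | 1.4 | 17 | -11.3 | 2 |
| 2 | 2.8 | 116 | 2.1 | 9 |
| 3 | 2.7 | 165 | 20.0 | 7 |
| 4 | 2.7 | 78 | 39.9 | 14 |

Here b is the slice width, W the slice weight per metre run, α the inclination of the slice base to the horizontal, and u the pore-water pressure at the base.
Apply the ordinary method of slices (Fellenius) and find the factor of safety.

Ordinary method of slices: FS = Σ[c'·Δl_i + (W_i cosα_i − u_i·Δl_i)·tanφ'] / Σ W_i sinα_i, with Δl_i = b_i / cosα_i.
Slice 1: Δl = 1.4/cos(-11.3°) = 1.428 m; N'_1 = 17·cos(-11.3°) − 2·1.428 = 13.8; c'Δl = 21.56; W sinα = -3.3
Slice 2: Δl = 2.8/cos2.1° = 2.802 m; N'_2 = 116·cos2.1° − 9·2.802 = 90.7; c'Δl = 42.31; W sinα = 4.3
Slice 3: Δl = 2.7/cos20.0° = 2.873 m; N'_3 = 165·cos20.0° − 7·2.873 = 134.9; c'Δl = 43.39; W sinα = 56.4
Slice 4: Δl = 2.7/cos39.9° = 3.519 m; N'_4 = 78·cos39.9° − 14·3.519 = 10.6; c'Δl = 53.14; W sinα = 50.0
Σc'Δl = 160.4 kN/m; ΣN' = 250.0 kN/m; ΣW sinα = 107.4 kN/m
Resisting = 160.4 + 250.0·tan34.9° = 160.4 + 174.4 = 334.8 kN/m
FS = 334.8 / 107.4 = 3.118

FS = 3.12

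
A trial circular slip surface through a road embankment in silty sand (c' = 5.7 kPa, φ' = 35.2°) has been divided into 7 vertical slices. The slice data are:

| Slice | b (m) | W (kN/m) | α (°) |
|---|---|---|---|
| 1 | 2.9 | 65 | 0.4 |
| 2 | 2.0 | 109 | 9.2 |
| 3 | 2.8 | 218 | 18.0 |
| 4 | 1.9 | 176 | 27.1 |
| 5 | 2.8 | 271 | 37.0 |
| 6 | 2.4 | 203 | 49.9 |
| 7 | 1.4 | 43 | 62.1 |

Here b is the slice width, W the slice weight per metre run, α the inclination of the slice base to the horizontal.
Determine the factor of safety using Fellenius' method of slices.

FS = 1.44

Ordinary method of slices: FS = Σ[c'·Δl_i + (W_i cosα_i)·tanφ'] / Σ W_i sinα_i, with Δl_i = b_i / cosα_i.
Slice 1: Δl = 2.9/cos0.4° = 2.900 m; N'_1 = 65·cos0.4° = 65.0; c'Δl = 16.53; W sinα = 0.5
Slice 2: Δl = 2.0/cos9.2° = 2.026 m; N'_2 = 109·cos9.2° = 107.6; c'Δl = 11.55; W sinα = 17.4
Slice 3: Δl = 2.8/cos18.0° = 2.944 m; N'_3 = 218·cos18.0° = 207.3; c'Δl = 16.78; W sinα = 67.4
Slice 4: Δl = 1.9/cos27.1° = 2.134 m; N'_4 = 176·cos27.1° = 156.7; c'Δl = 12.17; W sinα = 80.2
Slice 5: Δl = 2.8/cos37.0° = 3.506 m; N'_5 = 271·cos37.0° = 216.4; c'Δl = 19.98; W sinα = 163.1
Slice 6: Δl = 2.4/cos49.9° = 3.726 m; N'_6 = 203·cos49.9° = 130.8; c'Δl = 21.24; W sinα = 155.3
Slice 7: Δl = 1.4/cos62.1° = 2.992 m; N'_7 = 43·cos62.1° = 20.1; c'Δl = 17.05; W sinα = 38.0
Σc'Δl = 115.3 kN/m; ΣN' = 903.9 kN/m; ΣW sinα = 521.8 kN/m
Resisting = 115.3 + 903.9·tan35.2° = 115.3 + 637.6 = 752.9 kN/m
FS = 752.9 / 521.8 = 1.443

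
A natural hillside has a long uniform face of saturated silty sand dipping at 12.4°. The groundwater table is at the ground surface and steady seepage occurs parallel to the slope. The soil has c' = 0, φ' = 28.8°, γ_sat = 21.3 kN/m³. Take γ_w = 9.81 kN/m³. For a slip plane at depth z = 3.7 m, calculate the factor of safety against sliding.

With seepage parallel to the slope and the water table at the surface, the effective normal stress on the slip plane uses the buoyant unit weight γ' = γ_sat − γ_w while the driving shear stress uses γ_sat:
FS = [c' + γ' z cos²β tanφ'] / [γ_sat z sinβ cosβ]
(For c' = 0 this reduces to FS = (γ'/γ_sat)·tanφ'/tanβ.)
γ' = 21.3 − 9.81 = 11.49 kN/m³
Numerator = 0.0 + 11.49·3.7·cos²12.4°·tan28.8° = 0.0 + 11.49·3.7·0.9539·0.5498 = 22.294 kPa
Denominator = 21.3·3.7·sin12.4°·cos12.4° = 21.3·3.7·0.2147·0.9767 = 16.529 kPa
FS = 22.294 / 16.529 = 1.349

FS = 1.35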